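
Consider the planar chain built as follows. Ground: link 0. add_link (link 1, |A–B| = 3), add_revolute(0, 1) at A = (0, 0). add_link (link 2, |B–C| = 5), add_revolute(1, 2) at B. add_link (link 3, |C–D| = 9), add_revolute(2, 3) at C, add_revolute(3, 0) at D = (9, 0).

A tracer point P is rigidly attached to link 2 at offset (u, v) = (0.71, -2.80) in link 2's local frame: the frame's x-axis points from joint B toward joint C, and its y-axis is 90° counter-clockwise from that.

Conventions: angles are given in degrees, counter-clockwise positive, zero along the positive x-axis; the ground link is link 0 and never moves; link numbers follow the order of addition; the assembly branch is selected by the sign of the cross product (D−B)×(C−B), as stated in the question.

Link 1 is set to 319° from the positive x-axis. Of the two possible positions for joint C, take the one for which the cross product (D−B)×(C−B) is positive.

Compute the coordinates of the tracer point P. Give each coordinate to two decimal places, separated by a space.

A=(0,0), D=(9.00,0)
B = A + 3.00·(cos319°, sin319°) = (2.2641, -1.9682)
|BD| = 7.0175
circle(B,5.00) ∩ circle(D,9.00): a=-0.4812, h=4.9768
  candidates: C₊=(0.4064,2.6739) cross=34.925; C₋=(3.1980,-6.8802) cross=-34.925
  branch + wants cross > 0 → take C=(0.4064,2.6739) (cross=34.925)
ex = (C−B)/|BC| = (-0.3715,0.9284); ey = (-0.9284,-0.3715)
P = B + 0.71·ex + -2.80·ey = (4.5999,-0.2687)

4.60 -0.27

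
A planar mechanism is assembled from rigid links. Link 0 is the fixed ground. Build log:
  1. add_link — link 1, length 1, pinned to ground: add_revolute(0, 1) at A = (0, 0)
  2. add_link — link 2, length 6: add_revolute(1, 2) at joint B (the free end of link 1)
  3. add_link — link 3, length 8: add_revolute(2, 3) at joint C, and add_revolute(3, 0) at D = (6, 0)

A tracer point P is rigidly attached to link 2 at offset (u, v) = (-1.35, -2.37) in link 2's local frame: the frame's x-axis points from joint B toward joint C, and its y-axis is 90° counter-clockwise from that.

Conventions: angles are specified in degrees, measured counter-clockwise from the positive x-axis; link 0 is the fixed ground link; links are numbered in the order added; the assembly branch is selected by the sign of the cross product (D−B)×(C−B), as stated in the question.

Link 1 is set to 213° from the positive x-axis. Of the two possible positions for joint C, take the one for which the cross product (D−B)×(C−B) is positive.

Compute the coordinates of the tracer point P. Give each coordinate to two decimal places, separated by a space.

A=(0,0), D=(6.00,0)
B = A + 1.00·(cos213°, sin213°) = (-0.8387, -0.5446)
|BD| = 6.8603
circle(B,6.00) ∩ circle(D,8.00): a=1.3894, h=5.8369
  candidates: C₊=(0.0830,5.3841) cross=40.043; C₋=(1.0098,-6.2528) cross=-40.043
  branch + wants cross > 0 → take C=(0.0830,5.3841) (cross=40.043)
ex = (C−B)/|BC| = (0.1536,0.9881); ey = (-0.9881,0.1536)
P = B + -1.35·ex + -2.37·ey = (1.2958,-2.2427)

1.30 -2.24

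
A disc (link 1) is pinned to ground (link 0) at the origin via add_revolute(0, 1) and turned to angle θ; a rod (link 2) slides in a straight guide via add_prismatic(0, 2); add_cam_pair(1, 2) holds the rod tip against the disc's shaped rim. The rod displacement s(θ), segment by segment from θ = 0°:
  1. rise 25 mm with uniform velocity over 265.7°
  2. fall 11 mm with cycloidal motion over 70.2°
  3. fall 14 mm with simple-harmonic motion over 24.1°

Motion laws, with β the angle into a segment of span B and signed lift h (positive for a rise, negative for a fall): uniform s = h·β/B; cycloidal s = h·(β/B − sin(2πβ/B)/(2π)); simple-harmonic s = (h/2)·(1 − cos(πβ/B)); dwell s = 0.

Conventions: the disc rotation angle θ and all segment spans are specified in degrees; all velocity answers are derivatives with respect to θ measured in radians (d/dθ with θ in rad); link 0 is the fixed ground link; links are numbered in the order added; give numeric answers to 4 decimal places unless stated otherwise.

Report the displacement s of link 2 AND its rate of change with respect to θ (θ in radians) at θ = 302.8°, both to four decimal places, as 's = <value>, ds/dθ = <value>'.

segment 1 (0° to 265.7°, uniform, h = 25) is passed completely: s = 0.0000 + (25) = 25.0000
θ = 302.8° falls in segment 2 (265.7° to 335.9°, cycloidal, h = -11): β = 302.8 − 265.7 = 37.1°, B = 70.2°; Δs = -11·(0.5285 − sin(2π·0.5285)/(2π)) = -6.1251; s = 25.0000 − 6.1251 = 18.8749
velocity in seg [265.7°–335.9°] (cycloidal), θ in radians: β = 37.1° = 0.6475 rad, B = 70.2° = 1.2252 rad; ds/dθ = (h/B)(1 − cos(2πβ/B)) = ((-11)/1.2252)(1 − cos(2π·0.5285)) = -17.812481 mm/rad

s = 18.8749, ds/dθ = -17.8125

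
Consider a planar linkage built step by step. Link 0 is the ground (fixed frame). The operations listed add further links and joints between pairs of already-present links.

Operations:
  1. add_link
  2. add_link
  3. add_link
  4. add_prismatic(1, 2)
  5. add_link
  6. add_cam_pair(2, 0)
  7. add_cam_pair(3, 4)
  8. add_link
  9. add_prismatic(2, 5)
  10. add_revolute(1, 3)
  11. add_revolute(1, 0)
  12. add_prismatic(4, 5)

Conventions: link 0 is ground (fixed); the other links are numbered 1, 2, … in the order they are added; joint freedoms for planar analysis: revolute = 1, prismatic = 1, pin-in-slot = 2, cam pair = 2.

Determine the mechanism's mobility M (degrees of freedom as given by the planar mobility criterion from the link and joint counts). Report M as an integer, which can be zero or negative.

(L,J1,J2)=(1,0,0); link0 fixed
link1: (2,0,0)
link2: (3,0,0)
link3: (4,0,0)
P 1-2 [J1]: (4,1,0)
link4: (5,1,0)
C 2-0 [J2]: (5,1,1)
C 3-4 [J2]: (5,1,2)
link5: (6,1,2)
P 2-5 [J1]: (6,2,2)
R 1-3 [J1]: (6,3,2)
R 1-0 [J1]: (6,4,2)
P 4-5 [J1]: (6,5,2)
Grübler: 3·5 − 2·5 − 2 = 3

M = 3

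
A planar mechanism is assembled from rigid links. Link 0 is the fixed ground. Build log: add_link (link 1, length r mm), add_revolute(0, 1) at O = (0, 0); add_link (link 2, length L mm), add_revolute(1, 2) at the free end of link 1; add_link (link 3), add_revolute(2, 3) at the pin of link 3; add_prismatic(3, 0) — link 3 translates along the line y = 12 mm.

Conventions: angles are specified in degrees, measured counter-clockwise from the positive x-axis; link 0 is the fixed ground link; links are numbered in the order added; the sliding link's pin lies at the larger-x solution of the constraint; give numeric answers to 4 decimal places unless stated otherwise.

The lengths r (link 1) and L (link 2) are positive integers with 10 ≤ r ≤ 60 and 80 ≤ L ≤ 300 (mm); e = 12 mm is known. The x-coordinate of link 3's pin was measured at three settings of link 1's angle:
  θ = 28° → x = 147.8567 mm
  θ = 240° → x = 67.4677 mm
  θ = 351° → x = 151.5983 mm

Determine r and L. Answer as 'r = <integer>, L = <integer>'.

constraint per measurement: (x − r cos θ)² + (r sin θ − e)² = L²
subtracting the θ₁ and θ₂ equations cancels the r² and L² terms:
r = (x₁² − x₂²) / (2[(x₁cos θ₁ + e sin θ₁) − (x₂cos θ₂ + e sin θ₂)]) = 48.0000 → r = 48
L² = (x₁ − r cos θ₁)² + (r sin θ₁ − e)² = 11235.9996 → L = 106.0000 → L = 106
check at θ₃=351°: x = 151.5983 (printed 151.5983) ✓

r = 48, L = 106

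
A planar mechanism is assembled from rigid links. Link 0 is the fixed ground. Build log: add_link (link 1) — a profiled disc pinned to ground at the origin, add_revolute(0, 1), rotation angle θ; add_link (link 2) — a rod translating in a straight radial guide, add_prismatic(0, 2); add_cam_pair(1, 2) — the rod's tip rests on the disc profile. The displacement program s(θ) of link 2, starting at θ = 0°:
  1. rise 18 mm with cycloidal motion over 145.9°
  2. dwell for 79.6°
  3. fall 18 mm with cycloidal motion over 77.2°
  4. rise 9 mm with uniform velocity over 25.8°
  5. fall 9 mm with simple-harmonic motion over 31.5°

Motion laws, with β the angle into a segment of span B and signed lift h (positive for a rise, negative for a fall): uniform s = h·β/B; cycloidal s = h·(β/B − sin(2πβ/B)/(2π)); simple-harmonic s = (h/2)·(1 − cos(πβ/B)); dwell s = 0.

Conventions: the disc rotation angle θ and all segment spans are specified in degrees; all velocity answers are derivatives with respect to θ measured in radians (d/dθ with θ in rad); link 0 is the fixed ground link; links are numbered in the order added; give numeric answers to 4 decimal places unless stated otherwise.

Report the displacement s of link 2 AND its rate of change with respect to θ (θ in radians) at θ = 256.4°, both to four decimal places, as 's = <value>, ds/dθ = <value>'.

seg 1 [0°–145.9°] cycloidal, h=18: full span → s += 18 → s = 18.0000
seg 2 [145.9°–225.5°] dwell: s stays 18.0000
seg 3 [225.5°–302.7°] cycloidal, h=-18: θ=256.4° here. β=30.9, B=77.2. -18·(0.4003 − sin(2π·0.4003)/(2π)) = -5.5246 → s = 12.4754
velocity in seg [225.5°–302.7°] (cycloidal), θ in radians: β = 30.9° = 0.5393 rad, B = 77.2° = 1.3474 rad; ds/dθ = (h/B)(1 − cos(2πβ/B)) = ((-18)/1.3474)(1 − cos(2π·0.4003)) = -24.179642 mm/rad

s = 12.4754, ds/dθ = -24.1796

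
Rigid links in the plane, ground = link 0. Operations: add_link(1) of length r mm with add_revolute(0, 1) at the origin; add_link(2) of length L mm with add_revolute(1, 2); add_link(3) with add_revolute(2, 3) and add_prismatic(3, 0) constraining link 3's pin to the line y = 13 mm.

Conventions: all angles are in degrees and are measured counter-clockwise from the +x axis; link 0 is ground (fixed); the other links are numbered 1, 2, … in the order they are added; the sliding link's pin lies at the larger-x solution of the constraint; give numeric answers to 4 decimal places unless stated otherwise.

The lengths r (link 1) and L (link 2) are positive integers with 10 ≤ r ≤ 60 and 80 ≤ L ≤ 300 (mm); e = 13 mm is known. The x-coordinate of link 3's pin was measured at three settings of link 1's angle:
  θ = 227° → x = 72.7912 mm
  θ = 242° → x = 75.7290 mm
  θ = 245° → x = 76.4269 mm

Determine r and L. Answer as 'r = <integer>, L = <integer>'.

constraint per measurement: (x − r cos θ)² + (r sin θ − e)² = L²
subtracting the θ₁ and θ₂ equations cancels the r² and L² terms:
r = (x₁² − x₂²) / (2[(x₁cos θ₁ + e sin θ₁) − (x₂cos θ₂ + e sin θ₂)]) = 17.9999 → r = 18
L² = (x₁ − r cos θ₁)² + (r sin θ₁ − e)² = 7920.9976 → L = 89.0000 → L = 89
check at θ₃=245°: x = 76.4269 (printed 76.4269) ✓

r = 18, L = 89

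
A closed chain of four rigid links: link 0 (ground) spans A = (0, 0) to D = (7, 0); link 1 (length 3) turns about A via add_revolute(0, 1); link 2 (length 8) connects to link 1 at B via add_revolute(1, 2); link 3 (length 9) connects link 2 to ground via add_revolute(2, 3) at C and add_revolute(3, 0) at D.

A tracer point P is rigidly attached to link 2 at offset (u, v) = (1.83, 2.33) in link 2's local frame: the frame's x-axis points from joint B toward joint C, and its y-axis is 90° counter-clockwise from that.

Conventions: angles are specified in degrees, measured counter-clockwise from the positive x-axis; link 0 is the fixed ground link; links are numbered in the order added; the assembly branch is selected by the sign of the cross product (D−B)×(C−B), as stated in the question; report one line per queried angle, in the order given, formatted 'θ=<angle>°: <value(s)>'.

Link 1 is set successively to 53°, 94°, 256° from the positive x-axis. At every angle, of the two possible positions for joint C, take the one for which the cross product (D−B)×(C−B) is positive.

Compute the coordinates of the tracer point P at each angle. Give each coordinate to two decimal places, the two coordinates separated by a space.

A=(0,0), D=(7.00,0)
θ=53°: B = A + 3.00·(cos53°, sin53°) = (1.8054, 2.3959)
θ=53°: |BD| = 5.7205
θ=53°: circle(B,8.00) ∩ circle(D,9.00): a=1.3743, h=7.8811
θ=53°:   candidates: C₊=(6.3543,8.9768) cross=45.083; C₋=(-0.2474,-5.3362) cross=-45.083
θ=53°:   branch + wants cross > 0 → take C=(6.3543,8.9768) (cross=45.083)
θ=53°: ex = (C−B)/|BC| = (0.5686,0.8226); ey = (-0.8226,0.5686)
θ=53°: P = B + 1.83·ex + 2.33·ey = (0.9293,5.2261)
θ=94°: B = A + 3.00·(cos94°, sin94°) = (-0.2093, 2.9927)
θ=94°: |BD| = 7.8058
θ=94°: circle(B,8.00) ∩ circle(D,9.00): a=2.8139, h=7.4888
θ=94°:   candidates: C₊=(5.2608,8.8304) cross=58.456; C₋=(-0.4815,-5.0027) cross=-58.456
θ=94°:   branch + wants cross > 0 → take C=(5.2608,8.8304) (cross=58.456)
θ=94°: ex = (C−B)/|BC| = (0.6838,0.7297); ey = (-0.7297,0.6838)
θ=94°: P = B + 1.83·ex + 2.33·ey = (-0.6582,5.9212)
θ=256°: B = A + 3.00·(cos256°, sin256°) = (-0.7258, -2.9109)
θ=256°: |BD| = 8.2560
θ=256°: circle(B,8.00) ∩ circle(D,9.00): a=3.0984, h=7.3756
θ=256°:   candidates: C₊=(-0.4268,5.0835) cross=60.893; C₋=(4.7742,-8.7204) cross=-60.893
θ=256°:   branch + wants cross > 0 → take C=(-0.4268,5.0835) (cross=60.893)
θ=256°: ex = (C−B)/|BC| = (0.0374,0.9993); ey = (-0.9993,0.0374)
θ=256°: P = B + 1.83·ex + 2.33·ey = (-2.9858,-0.9951)

θ=53°: 0.93 5.23
θ=94°: -0.66 5.92
θ=256°: -2.99 -1.00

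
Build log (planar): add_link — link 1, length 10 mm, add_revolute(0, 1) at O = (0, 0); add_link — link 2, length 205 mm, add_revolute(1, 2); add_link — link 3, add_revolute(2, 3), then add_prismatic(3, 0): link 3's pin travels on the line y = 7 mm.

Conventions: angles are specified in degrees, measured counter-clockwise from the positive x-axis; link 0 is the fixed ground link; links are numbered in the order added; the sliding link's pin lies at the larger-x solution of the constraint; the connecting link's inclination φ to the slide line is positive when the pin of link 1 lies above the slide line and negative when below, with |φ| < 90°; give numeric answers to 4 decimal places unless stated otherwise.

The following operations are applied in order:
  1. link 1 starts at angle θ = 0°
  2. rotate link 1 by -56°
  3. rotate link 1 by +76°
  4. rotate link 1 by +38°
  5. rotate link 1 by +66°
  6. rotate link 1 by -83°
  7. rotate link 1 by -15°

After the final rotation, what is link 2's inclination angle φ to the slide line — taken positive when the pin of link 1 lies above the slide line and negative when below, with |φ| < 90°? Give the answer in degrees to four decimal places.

geometry: r = 10 mm, L = 205 mm, e = 7 mm; θ starts at 0°
rotate link 1 by -56°: θ ← 0° -56° = -56°
rotate link 1 by +76°: θ ← -56° +76° = 20°
rotate link 1 by +38°: θ ← 20° +38° = 58°
rotate link 1 by +66°: θ ← 58° +66° = 124°
rotate link 1 by -83°: θ ← 124° -83° = 41°
rotate link 1 by -15°: θ ← 41° -15° = 26°
h = r sin θ − e = 4.383711 − 7 = -2.616289
sin φ = h / L = -2.616289 / 205 = -0.01276238
φ = arcsin(-0.01276238) = -0.731251°

-0.7313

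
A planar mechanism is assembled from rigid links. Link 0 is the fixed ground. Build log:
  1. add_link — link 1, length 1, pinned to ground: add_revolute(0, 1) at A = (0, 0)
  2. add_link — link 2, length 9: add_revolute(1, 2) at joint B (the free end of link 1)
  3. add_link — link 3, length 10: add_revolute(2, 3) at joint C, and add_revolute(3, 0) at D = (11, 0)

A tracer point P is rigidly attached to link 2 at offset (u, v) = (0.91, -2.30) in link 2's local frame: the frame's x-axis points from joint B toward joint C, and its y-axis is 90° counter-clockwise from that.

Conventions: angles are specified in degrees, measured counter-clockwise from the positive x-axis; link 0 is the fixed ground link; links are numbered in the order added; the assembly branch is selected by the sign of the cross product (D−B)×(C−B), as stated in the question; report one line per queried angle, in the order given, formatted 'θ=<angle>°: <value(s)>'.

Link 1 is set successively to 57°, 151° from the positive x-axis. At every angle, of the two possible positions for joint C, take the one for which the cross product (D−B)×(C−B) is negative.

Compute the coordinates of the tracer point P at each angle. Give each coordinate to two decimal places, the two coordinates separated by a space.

A=(0,0), D=(11.00,0)
θ=57°: B = A + 1.00·(cos57°, sin57°) = (0.5446, 0.8387)
θ=57°: |BD| = 10.4889
θ=57°: circle(B,9.00) ∩ circle(D,10.00): a=4.3388, h=7.8851
θ=57°:   candidates: C₊=(5.5000,8.3516) cross=82.707; C₋=(4.2390,-7.3681) cross=-82.707
θ=57°:   branch - wants cross < 0 → take C=(4.2390,-7.3681) (cross=-82.707)
θ=57°: ex = (C−B)/|BC| = (0.4105,-0.9119); ey = (0.9119,0.4105)
θ=57°: P = B + 0.91·ex + -2.30·ey = (-1.1791,-0.9352)
θ=151°: B = A + 1.00·(cos151°, sin151°) = (-0.8746, 0.4848)
θ=151°: |BD| = 11.8845
θ=151°: circle(B,9.00) ∩ circle(D,10.00): a=5.1429, h=7.3858
θ=151°:   candidates: C₊=(4.5653,7.6547) cross=87.777; C₋=(3.9627,-7.1047) cross=-87.777
θ=151°:   branch - wants cross < 0 → take C=(3.9627,-7.1047) (cross=-87.777)
θ=151°: ex = (C−B)/|BC| = (0.5375,-0.8433); ey = (0.8433,0.5375)
θ=151°: P = B + 0.91·ex + -2.30·ey = (-2.3250,-1.5188)

θ=57°: -1.18 -0.94
θ=151°: -2.33 -1.52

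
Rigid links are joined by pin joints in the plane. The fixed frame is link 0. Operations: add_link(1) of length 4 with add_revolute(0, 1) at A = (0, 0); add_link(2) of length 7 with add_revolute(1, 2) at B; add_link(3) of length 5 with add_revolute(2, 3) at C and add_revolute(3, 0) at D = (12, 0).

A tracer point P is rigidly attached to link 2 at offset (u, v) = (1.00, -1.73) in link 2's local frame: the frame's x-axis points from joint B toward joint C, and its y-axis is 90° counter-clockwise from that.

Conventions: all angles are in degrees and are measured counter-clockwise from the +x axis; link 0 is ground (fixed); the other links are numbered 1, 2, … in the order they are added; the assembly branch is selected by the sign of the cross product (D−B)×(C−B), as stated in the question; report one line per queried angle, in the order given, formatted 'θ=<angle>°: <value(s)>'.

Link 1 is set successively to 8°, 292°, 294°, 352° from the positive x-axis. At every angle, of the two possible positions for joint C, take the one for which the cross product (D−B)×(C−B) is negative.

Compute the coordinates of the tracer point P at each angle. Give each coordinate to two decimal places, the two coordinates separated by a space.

A=(0,0), D=(12.00,0)
θ=8°: B = A + 4.00·(cos8°, sin8°) = (3.9611, 0.5567)
θ=8°: |BD| = 8.0582
θ=8°: circle(B,7.00) ∩ circle(D,5.00): a=5.5183, h=4.3068
θ=8°:   candidates: C₊=(9.7637,4.4720) cross=34.705; C₋=(9.1686,-4.1211) cross=-34.705
θ=8°:   branch - wants cross < 0 → take C=(9.1686,-4.1211) (cross=-34.705)
θ=8°: ex = (C−B)/|BC| = (0.7439,-0.6683); ey = (0.6683,0.7439)
θ=8°: P = B + 1.00·ex + -1.73·ey = (3.5489,-1.3986)
θ=292°: B = A + 4.00·(cos292°, sin292°) = (1.4984, -3.7087)
θ=292°: |BD| = 11.1372
θ=292°: circle(B,7.00) ∩ circle(D,5.00): a=6.6461, h=2.1976
θ=292°:   candidates: C₊=(7.0334,0.5766) cross=24.476; C₋=(8.4970,-3.5678) cross=-24.476
θ=292°:   branch - wants cross < 0 → take C=(8.4970,-3.5678) (cross=-24.476)
θ=292°: ex = (C−B)/|BC| = (0.9998,0.0201); ey = (-0.0201,0.9998)
θ=292°: P = B + 1.00·ex + -1.73·ey = (2.5331,-5.4182)
θ=294°: B = A + 4.00·(cos294°, sin294°) = (1.6269, -3.6542)
θ=294°: |BD| = 10.9979
θ=294°: circle(B,7.00) ∩ circle(D,5.00): a=6.5901, h=2.3603
θ=294°:   candidates: C₊=(7.0584,0.7617) cross=25.959; C₋=(8.6269,-3.6908) cross=-25.959
θ=294°:   branch - wants cross < 0 → take C=(8.6269,-3.6908) (cross=-25.959)
θ=294°: ex = (C−B)/|BC| = (1.0000,-0.0052); ey = (0.0052,1.0000)
θ=294°: P = B + 1.00·ex + -1.73·ey = (2.6179,-5.3894)
θ=352°: B = A + 4.00·(cos352°, sin352°) = (3.9611, -0.5567)
θ=352°: |BD| = 8.0582
θ=352°: circle(B,7.00) ∩ circle(D,5.00): a=5.5183, h=4.3068
θ=352°:   candidates: C₊=(9.1686,4.1211) cross=34.705; C₋=(9.7637,-4.4720) cross=-34.705
θ=352°:   branch - wants cross < 0 → take C=(9.7637,-4.4720) (cross=-34.705)
θ=352°: ex = (C−B)/|BC| = (0.8289,-0.5593); ey = (0.5593,0.8289)
θ=352°: P = B + 1.00·ex + -1.73·ey = (3.8224,-2.5501)

θ=8°: 3.55 -1.40
θ=292°: 2.53 -5.42
θ=294°: 2.62 -5.39
θ=352°: 3.82 -2.55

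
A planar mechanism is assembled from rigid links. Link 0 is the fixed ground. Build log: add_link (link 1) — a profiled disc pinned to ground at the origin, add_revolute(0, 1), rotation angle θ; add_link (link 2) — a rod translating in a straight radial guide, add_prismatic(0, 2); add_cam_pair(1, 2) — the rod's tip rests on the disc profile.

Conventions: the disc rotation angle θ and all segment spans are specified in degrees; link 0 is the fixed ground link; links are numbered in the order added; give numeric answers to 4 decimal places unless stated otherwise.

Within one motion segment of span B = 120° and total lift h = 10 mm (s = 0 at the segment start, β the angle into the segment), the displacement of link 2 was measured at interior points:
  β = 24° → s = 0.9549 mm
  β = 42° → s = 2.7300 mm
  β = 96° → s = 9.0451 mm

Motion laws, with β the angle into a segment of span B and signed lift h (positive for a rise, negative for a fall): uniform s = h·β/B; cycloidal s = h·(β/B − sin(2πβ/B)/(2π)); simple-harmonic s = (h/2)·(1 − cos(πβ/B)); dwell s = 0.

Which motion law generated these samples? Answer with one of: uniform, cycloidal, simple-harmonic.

candidates at β/B = r: uniform s = h·r (linear in β); cycloidal s = h·(r − sin(2πr)/(2π)); simple-harmonic s = (h/2)(1 − cos(πr))
β=24°: printed 0.9549 | uniform 2.0000, cycloidal 0.4863, simple-harmonic 0.9549
β=42°: printed 2.7300 | uniform 3.5000, cycloidal 2.2124, simple-harmonic 2.7300
β=96°: printed 9.0451 | uniform 8.0000, cycloidal 9.5137, simple-harmonic 9.0451
only one law matches every sample → simple-harmonic

simple-harmonic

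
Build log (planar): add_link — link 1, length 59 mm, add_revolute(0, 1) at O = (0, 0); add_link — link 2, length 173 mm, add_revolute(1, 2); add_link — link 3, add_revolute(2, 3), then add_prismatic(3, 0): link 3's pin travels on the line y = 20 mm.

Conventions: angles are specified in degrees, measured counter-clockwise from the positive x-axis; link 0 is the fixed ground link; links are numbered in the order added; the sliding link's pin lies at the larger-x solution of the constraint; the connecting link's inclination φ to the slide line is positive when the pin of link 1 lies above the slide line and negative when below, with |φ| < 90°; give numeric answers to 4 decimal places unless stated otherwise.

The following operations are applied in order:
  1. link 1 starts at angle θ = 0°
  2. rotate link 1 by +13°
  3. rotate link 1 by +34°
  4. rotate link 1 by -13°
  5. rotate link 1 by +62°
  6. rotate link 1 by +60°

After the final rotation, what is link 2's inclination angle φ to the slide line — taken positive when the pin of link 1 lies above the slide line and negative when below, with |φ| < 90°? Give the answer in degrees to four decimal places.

geometry: r = 59 mm, L = 173 mm, e = 20 mm; θ starts at 0°
rotate link 1 by +13°: θ ← 0° +13° = 13°
rotate link 1 by +34°: θ ← 13° +34° = 47°
rotate link 1 by -13°: θ ← 47° -13° = 34°
rotate link 1 by +62°: θ ← 34° +62° = 96°
rotate link 1 by +60°: θ ← 96° +60° = 156°
h = r sin θ − e = 23.997462 − 20 = 3.997462
sin φ = h / L = 3.997462 / 173 = 0.02310672
φ = arcsin(0.02310672) = 1.324035°

1.3240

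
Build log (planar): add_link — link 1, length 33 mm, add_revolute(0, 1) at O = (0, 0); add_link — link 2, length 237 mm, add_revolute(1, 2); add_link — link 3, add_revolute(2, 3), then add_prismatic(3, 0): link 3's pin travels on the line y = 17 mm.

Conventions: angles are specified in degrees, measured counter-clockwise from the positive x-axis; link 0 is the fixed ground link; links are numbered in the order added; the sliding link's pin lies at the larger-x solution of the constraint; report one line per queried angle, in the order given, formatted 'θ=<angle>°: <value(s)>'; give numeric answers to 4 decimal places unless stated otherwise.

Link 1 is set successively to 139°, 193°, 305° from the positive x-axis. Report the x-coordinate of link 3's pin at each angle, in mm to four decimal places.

geometry: r = 33 mm, L = 237 mm, e = 17 mm
θ=139°: crank pin P = (r cos θ, r sin θ) = (-24.905416, 21.649948)
θ=139°: h = r sin θ − e = 21.649948 − 17 = 4.649948
θ=139°: x = r cos θ + √(L² − h²) = -24.905416 + 236.954380 = 212.048963
θ=193°: crank pin P = (r cos θ, r sin θ) = (-32.154212, -7.423385)
θ=193°: h = r sin θ − e = -7.423385 − 17 = -24.423385
θ=193°: x = r cos θ + √(L² − h²) = -32.154212 + 235.738199 = 203.583986
θ=305°: crank pin P = (r cos θ, r sin θ) = (18.928022, -27.032017)
θ=305°: h = r sin θ − e = -27.032017 − 17 = -44.032017
θ=305°: x = r cos θ + √(L² − h²) = 18.928022 + 232.873746 = 251.801768

θ=139°: 212.0490
θ=193°: 203.5840
θ=305°: 251.8018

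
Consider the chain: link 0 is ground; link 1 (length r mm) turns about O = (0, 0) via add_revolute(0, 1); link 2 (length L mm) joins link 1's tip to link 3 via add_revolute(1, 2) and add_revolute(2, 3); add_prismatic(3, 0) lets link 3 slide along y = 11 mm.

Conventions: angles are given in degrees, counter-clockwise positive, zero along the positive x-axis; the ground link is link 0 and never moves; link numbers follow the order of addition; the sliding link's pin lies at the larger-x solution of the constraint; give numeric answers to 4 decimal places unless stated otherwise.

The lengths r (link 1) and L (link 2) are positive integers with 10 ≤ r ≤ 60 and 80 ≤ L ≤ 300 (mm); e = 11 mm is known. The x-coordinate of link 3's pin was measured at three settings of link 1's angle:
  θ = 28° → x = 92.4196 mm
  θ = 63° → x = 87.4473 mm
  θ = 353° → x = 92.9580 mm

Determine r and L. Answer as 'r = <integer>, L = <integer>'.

constraint per measurement: (x − r cos θ)² + (r sin θ − e)² = L²
subtracting the θ₁ and θ₂ equations cancels the r² and L² terms:
r = (x₁² − x₂²) / (2[(x₁cos θ₁ + e sin θ₁) − (x₂cos θ₂ + e sin θ₂)]) = 12.0000 → r = 12
L² = (x₁ − r cos θ₁)² + (r sin θ₁ − e)² = 6724.0021 → L = 82.0000 → L = 82
check at θ₃=353°: x = 92.9580 (printed 92.9580) ✓

r = 12, L = 82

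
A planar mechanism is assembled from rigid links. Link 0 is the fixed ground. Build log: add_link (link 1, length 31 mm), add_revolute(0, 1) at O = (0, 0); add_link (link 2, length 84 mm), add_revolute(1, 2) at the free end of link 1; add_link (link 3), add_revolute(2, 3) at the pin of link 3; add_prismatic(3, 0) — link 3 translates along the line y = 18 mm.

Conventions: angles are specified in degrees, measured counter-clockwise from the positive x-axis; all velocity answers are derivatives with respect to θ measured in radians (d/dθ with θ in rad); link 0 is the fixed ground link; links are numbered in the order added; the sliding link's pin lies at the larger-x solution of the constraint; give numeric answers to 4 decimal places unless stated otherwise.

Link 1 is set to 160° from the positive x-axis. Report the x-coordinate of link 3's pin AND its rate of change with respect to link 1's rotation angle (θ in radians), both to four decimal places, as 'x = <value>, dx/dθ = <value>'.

geometry: r = 31 mm, L = 84 mm, e = 18 mm
crank pin P = (r cos θ, r sin θ) = (-29.130471, 10.602624)
h = r sin θ − e = 10.602624 − 18 = -7.397376
x = r cos θ + √(L² − h²) = -29.130471 + 83.673645 = 54.543174
dx/dθ = −r sin θ − h·r cos θ/√(L² − h²) (θ in radians; h = -7.397376) = -13.177976

x = 54.5432, dx/dθ = -13.1780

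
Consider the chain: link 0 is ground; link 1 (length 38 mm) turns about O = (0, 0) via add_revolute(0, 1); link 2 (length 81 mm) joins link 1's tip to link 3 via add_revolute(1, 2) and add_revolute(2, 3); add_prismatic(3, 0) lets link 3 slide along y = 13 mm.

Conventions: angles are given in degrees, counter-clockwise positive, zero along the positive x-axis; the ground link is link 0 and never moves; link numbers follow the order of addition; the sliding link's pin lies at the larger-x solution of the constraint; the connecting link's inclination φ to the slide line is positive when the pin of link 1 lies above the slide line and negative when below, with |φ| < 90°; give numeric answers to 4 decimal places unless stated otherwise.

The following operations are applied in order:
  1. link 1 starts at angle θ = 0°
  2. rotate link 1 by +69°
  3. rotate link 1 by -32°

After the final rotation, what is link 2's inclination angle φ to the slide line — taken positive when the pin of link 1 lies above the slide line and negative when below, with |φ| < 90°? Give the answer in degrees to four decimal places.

geometry: r = 38 mm, L = 81 mm, e = 13 mm; θ starts at 0°
rotate link 1 by +69°: θ ← 0° +69° = 69°
rotate link 1 by -32°: θ ← 69° -32° = 37°
h = r sin θ − e = 22.868971 − 13 = 9.868971
sin φ = h / L = 9.868971 / 81 = 0.12183915
φ = arcsin(0.12183915) = 6.998257°

6.9983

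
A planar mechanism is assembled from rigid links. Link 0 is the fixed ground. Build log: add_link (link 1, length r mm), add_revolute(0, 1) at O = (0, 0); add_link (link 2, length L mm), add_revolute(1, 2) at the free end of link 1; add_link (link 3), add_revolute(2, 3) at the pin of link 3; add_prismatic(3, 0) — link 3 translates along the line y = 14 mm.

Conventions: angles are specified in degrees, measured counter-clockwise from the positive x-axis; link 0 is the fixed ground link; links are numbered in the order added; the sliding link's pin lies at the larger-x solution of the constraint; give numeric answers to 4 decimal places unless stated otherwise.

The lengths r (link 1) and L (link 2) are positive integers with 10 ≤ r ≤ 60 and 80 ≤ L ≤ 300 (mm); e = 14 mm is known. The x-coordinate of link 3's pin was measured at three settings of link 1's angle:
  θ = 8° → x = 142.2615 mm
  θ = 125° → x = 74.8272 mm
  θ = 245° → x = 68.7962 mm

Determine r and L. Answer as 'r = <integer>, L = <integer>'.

constraint per measurement: (x − r cos θ)² + (r sin θ − e)² = L²
subtracting the θ₁ and θ₂ equations cancels the r² and L² terms:
r = (x₁² − x₂²) / (2[(x₁cos θ₁ + e sin θ₁) − (x₂cos θ₂ + e sin θ₂)]) = 42.0000 → r = 42
L² = (x₁ − r cos θ₁)² + (r sin θ₁ − e)² = 10200.9971 → L = 101.0000 → L = 101
check at θ₃=245°: x = 68.7962 (printed 68.7962) ✓

r = 42, L = 101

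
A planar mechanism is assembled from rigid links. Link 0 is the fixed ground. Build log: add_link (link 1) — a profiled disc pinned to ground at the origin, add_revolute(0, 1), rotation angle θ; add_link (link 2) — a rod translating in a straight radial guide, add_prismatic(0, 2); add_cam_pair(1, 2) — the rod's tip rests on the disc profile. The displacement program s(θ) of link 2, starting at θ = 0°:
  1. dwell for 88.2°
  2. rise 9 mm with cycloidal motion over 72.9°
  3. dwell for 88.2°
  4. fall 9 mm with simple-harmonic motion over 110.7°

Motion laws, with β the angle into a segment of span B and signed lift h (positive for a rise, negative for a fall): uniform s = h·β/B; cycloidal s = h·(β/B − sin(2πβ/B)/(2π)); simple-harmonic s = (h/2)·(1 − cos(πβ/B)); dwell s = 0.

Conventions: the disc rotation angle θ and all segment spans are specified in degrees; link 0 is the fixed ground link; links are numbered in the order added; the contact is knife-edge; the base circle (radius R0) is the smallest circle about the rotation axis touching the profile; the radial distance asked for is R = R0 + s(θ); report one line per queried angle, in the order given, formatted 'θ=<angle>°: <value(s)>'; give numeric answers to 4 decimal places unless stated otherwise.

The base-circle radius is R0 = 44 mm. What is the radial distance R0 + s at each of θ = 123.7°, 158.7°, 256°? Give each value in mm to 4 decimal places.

seg 1 [0°–88.2°] dwell: s stays 0.0000
seg 2 [88.2°–161.1°] cycloidal, h=9: θ=123.7° here. β=35.5, B=72.9. 9·(0.4870 − sin(2π·0.4870)/(2π)) = 4.2656 → s = 4.2656
seg 2 [88.2°–161.1°] cycloidal, h=9: θ=158.7° here. β=70.5, B=72.9. 9·(0.9671 − sin(2π·0.9671)/(2π)) = 8.9979 → s = 8.9979
seg 2 [88.2°–161.1°] cycloidal, h=9: full span → s += 9 → s = 9.0000
seg 3 [161.1°–249.3°] dwell: s stays 9.0000
seg 4 [249.3°–360°] simple-harmonic, h=-9: θ=256° here. β=6.7, B=110.7. -9/2·(1 − cos(π·0.0605)) = -0.0811 → s = 8.9189
θ=123.7°: R = R0 + s = 44 + 4.2656 = 48.2656
θ=158.7°: R = R0 + s = 44 + 8.9979 = 52.9979
θ=256°: R = R0 + s = 44 + 8.9189 = 52.9189

θ=123.7°: 48.2656
θ=158.7°: 52.9979
θ=256°: 52.9189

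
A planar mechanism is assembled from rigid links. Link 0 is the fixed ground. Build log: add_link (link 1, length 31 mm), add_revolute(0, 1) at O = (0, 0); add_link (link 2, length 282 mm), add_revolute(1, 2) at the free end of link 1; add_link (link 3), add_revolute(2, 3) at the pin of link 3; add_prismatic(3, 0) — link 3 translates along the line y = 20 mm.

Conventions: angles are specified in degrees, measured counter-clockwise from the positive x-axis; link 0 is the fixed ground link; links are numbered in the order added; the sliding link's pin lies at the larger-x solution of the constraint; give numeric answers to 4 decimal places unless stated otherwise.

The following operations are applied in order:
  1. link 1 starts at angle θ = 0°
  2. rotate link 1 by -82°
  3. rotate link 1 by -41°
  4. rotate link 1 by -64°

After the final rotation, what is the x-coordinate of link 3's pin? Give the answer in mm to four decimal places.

geometry: r = 31 mm, L = 282 mm, e = 20 mm; θ starts at 0°
rotate link 1 by -82°: θ ← 0° -82° = -82°
rotate link 1 by -41°: θ ← -82° -41° = -123°
rotate link 1 by -64°: θ ← -123° -64° = -187°
crank pin P = (r cos θ, r sin θ) = (-30.768931, 3.777950)
h = r sin θ − e = 3.777950 − 20 = -16.222050
x = r cos θ + √(L² − h²) = -30.768931 + 281.533027 = 250.764096

250.7641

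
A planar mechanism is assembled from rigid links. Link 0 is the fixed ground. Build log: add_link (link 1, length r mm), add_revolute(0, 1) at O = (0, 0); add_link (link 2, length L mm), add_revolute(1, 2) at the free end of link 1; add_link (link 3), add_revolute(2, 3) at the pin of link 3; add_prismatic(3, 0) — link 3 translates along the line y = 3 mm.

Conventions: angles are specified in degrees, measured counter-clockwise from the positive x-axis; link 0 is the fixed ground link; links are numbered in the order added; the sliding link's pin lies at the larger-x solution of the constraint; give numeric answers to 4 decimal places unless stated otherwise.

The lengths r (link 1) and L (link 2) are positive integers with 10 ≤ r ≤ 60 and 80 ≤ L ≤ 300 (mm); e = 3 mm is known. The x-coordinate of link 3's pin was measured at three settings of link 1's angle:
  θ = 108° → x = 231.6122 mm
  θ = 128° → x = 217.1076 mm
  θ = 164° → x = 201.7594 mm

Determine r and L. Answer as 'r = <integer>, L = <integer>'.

constraint per measurement: (x − r cos θ)² + (r sin θ − e)² = L²
subtracting the θ₁ and θ₂ equations cancels the r² and L² terms:
r = (x₁² − x₂²) / (2[(x₁cos θ₁ + e sin θ₁) − (x₂cos θ₂ + e sin θ₂)]) = 51.9999 → r = 52
L² = (x₁ − r cos θ₁)² + (r sin θ₁ − e)² = 63503.9806 → L = 252.0000 → L = 252
check at θ₃=164°: x = 201.7594 (printed 201.7594) ✓

r = 52, L = 252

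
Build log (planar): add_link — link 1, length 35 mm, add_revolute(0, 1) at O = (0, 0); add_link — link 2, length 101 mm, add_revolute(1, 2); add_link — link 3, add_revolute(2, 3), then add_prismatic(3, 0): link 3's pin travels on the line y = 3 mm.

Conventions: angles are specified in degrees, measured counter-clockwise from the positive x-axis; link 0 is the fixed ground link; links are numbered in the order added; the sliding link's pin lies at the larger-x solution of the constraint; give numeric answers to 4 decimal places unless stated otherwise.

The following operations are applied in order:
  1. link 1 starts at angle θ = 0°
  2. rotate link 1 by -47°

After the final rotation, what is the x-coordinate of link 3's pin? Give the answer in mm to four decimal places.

geometry: r = 35 mm, L = 101 mm, e = 3 mm; θ starts at 0°
rotate link 1 by -47°: θ ← 0° -47° = -47°
crank pin P = (r cos θ, r sin θ) = (23.869943, -25.597380)
h = r sin θ − e = -25.597380 − 3 = -28.597380
x = r cos θ + √(L² − h²) = 23.869943 + 96.866867 = 120.736809

120.7368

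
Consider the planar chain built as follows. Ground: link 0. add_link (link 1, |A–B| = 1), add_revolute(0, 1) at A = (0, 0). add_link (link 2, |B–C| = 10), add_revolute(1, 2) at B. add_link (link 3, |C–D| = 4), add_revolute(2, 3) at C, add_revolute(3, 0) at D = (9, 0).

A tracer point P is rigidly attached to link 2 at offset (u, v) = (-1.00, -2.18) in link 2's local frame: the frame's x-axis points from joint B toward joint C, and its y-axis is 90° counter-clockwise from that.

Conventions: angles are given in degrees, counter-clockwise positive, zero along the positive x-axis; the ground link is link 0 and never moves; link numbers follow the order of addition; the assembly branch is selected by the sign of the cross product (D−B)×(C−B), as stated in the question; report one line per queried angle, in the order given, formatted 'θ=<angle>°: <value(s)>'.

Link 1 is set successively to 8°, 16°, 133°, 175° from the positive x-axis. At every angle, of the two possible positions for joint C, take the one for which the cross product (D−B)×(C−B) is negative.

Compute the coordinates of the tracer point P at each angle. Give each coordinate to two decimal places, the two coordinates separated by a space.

A=(0,0), D=(9.00,0)
θ=8°: B = A + 1.00·(cos8°, sin8°) = (0.9903, 0.1392)
θ=8°: |BD| = 8.0109
θ=8°: circle(B,10.00) ∩ circle(D,4.00): a=9.2483, h=3.8038
θ=8°:   candidates: C₊=(10.3033,3.7817) cross=30.472; C₋=(10.1711,-3.8247) cross=-30.472
θ=8°:   branch - wants cross < 0 → take C=(10.1711,-3.8247) (cross=-30.472)
θ=8°: ex = (C−B)/|BC| = (0.9181,-0.3964); ey = (0.3964,0.9181)
θ=8°: P = B + -1.00·ex + -2.18·ey = (-0.7919,-1.4659)
θ=16°: B = A + 1.00·(cos16°, sin16°) = (0.9613, 0.2756)
θ=16°: |BD| = 8.0435
θ=16°: circle(B,10.00) ∩ circle(D,4.00): a=9.2434, h=3.8158
θ=16°:   candidates: C₊=(10.3300,3.7724) cross=30.692; C₋=(10.0684,-3.8547) cross=-30.692
θ=16°:   branch - wants cross < 0 → take C=(10.0684,-3.8547) (cross=-30.692)
θ=16°: ex = (C−B)/|BC| = (0.9107,-0.4130); ey = (0.4130,0.9107)
θ=16°: P = B + -1.00·ex + -2.18·ey = (-0.8499,-1.2967)
θ=133°: B = A + 1.00·(cos133°, sin133°) = (-0.6820, 0.7314)
θ=133°: |BD| = 9.7096
θ=133°: circle(B,10.00) ∩ circle(D,4.00): a=9.1804, h=3.9648
θ=133°:   candidates: C₊=(8.7710,3.9934) cross=38.497; C₋=(8.1737,-3.9137) cross=-38.497
θ=133°:   branch - wants cross < 0 → take C=(8.1737,-3.9137) (cross=-38.497)
θ=133°: ex = (C−B)/|BC| = (0.8856,-0.4645); ey = (0.4645,0.8856)
θ=133°: P = B + -1.00·ex + -2.18·ey = (-2.5802,-0.7347)
θ=175°: B = A + 1.00·(cos175°, sin175°) = (-0.9962, 0.0872)
θ=175°: |BD| = 9.9966
θ=175°: circle(B,10.00) ∩ circle(D,4.00): a=9.1997, h=3.9198
θ=175°:   candidates: C₊=(8.2374,3.9266) cross=39.185; C₋=(8.1690,-3.9127) cross=-39.185
θ=175°:   branch - wants cross < 0 → take C=(8.1690,-3.9127) (cross=-39.185)
θ=175°: ex = (C−B)/|BC| = (0.9165,-0.4000); ey = (0.4000,0.9165)
θ=175°: P = B + -1.00·ex + -2.18·ey = (-2.7847,-1.5109)

θ=8°: -0.79 -1.47
θ=16°: -0.85 -1.30
θ=133°: -2.58 -0.73
θ=175°: -2.78 -1.51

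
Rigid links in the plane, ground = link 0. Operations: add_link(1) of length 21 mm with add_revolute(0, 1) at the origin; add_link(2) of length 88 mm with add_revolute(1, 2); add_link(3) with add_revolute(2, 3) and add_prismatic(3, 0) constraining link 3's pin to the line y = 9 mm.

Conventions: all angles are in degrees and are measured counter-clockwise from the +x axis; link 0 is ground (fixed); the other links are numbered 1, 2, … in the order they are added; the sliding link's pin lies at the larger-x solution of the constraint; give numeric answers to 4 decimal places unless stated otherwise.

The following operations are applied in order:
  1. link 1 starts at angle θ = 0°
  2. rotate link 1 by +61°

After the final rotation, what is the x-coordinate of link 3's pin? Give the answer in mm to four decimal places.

geometry: r = 21 mm, L = 88 mm, e = 9 mm; θ starts at 0°
rotate link 1 by +61°: θ ← 0° +61° = 61°
crank pin P = (r cos θ, r sin θ) = (10.181002, 18.367014)
h = r sin θ − e = 18.367014 − 9 = 9.367014
x = r cos θ + √(L² − h²) = 10.181002 + 87.500052 = 97.681054

97.6811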